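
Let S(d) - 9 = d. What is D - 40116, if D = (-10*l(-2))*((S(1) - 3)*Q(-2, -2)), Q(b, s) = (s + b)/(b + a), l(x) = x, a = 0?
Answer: -39836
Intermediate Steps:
S(d) = 9 + d
Q(b, s) = (b + s)/b (Q(b, s) = (s + b)/(b + 0) = (b + s)/b)
D = 280 (D = (-10*(-2))*(((9 + 1) - 3)*((-2 - 2)/(-2))) = 20*((10 - 3)*(-½*(-4))) = 20*(7*2) = 20*14 = 280)
D - 40116 = 280 - 40116 = -39836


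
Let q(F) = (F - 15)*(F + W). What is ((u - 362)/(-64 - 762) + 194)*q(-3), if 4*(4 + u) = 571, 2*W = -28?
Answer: 98205957/1652 ≈ 59447.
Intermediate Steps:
W = -14 (W = (½)*(-28) = -14)
u = 555/4 (u = -4 + (¼)*571 = -4 + 571/4 = 555/4 ≈ 138.75)
q(F) = (-15 + F)*(-14 + F) (q(F) = (F - 15)*(F - 14) = (-15 + F)*(-14 + F))
((u - 362)/(-64 - 762) + 194)*q(-3) = ((555/4 - 362)/(-64 - 762) + 194)*(210 + (-3)² - 29*(-3)) = (-893/4/(-826) + 194)*(210 + 9 + 87) = (-893/4*(-1/826) + 194)*306 = (893/3304 + 194)*306 = (641869/3304)*306 = 98205957/1652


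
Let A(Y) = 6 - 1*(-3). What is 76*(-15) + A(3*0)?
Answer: -1131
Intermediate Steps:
A(Y) = 9 (A(Y) = 6 + 3 = 9)
76*(-15) + A(3*0) = 76*(-15) + 9 = -1140 + 9 = -1131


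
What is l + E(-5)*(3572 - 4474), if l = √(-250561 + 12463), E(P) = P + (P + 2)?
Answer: 7216 + I*√238098 ≈ 7216.0 + 487.95*I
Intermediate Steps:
E(P) = 2 + 2*P (E(P) = P + (2 + P) = 2 + 2*P)
l = I*√238098 (l = √(-238098) = I*√238098 ≈ 487.95*I)
l + E(-5)*(3572 - 4474) = I*√238098 + (2 + 2*(-5))*(3572 - 4474) = I*√238098 + (2 - 10)*(-902) = I*√238098 - 8*(-902) = I*√238098 + 7216 = 7216 + I*√238098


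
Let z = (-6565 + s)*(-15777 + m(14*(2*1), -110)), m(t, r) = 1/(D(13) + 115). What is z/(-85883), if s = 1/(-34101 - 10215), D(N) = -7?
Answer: -495727728428015/411047031024 ≈ -1206.0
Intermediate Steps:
m(t, r) = 1/108 (m(t, r) = 1/(-7 + 115) = 1/108)
s = -1/44316 (s = 1/(-44316) = -1/44316 ≈ -2.2565e-5)
z = 495727728428015/4786128 (z = (-6565 - 1/44316)*(-15777 + 1/108) = -290934541/44316*(-1703915/108) = 495727728428015/4786128 ≈ 1.0358e+8)
z/(-85883) = (495727728428015/4786128)/(-85883) = (495727728428015/4786128)*(-1/85883) = -495727728428015/411047031024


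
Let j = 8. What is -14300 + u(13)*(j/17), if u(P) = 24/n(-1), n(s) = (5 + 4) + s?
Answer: -243076/17 ≈ -14299.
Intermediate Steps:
n(s) = 9 + s
u(P) = 3 (u(P) = 24/(9 - 1) = 24/8 = 24*(⅛) = 3)
-14300 + u(13)*(j/17) = -14300 + 3*(8/17) = -14300 + 24/17 = -243076/17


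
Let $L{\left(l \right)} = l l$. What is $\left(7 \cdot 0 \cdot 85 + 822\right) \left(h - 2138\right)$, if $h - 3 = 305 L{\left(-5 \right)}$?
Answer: $4512780$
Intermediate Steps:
$L{\left(l \right)} = l^{2}$
$h = 7628$ ($h = 3 + 305 \left(-5\right)^{2} = 3 + 305 \cdot 25 = 3 + 7625 = 7628$)
$\left(7 \cdot 0 \cdot 85 + 822\right) \left(h - 2138\right) = \left(7 \cdot 0 \cdot 85 + 822\right) \left(7628 - 2138\right) = \left(0 \cdot 85 + 822\right) 5490 = \left(0 + 822\right) 5490 = 822 \cdot 5490 = 4512780$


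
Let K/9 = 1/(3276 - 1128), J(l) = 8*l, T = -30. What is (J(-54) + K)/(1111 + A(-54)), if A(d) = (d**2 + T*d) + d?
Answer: -44187/572084 ≈ -0.077239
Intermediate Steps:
A(d) = d**2 - 29*d (A(d) = (d**2 - 30*d) + d = d**2 - 29*d)
K = 3/716 (K = 9/(3276 - 1128) = 9/2148 = 9*(1/2148) = 3/716 ≈ 0.0041899)
(J(-54) + K)/(1111 + A(-54)) = (8*(-54) + 3/716)/(1111 - 54*(-29 - 54)) = (-432 + 3/716)/(1111 - 54*(-83)) = -309309/(716*(1111 + 4482)) = -309309/716/5593 = -309309/716*1/5593 = -44187/572084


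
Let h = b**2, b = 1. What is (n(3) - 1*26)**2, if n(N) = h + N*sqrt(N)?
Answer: 652 - 150*sqrt(3) ≈ 392.19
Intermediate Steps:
h = 1 (h = 1**2 = 1)
n(N) = 1 + N**(3/2) (n(N) = 1 + N*sqrt(N) = 1 + N**(3/2))
(n(3) - 1*26)**2 = ((1 + 3**(3/2)) - 1*26)**2 = ((1 + 3*sqrt(3)) - 26)**2 = (-25 + 3*sqrt(3))**2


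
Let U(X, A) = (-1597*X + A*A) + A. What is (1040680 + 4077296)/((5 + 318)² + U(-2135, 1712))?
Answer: 426498/537215 ≈ 0.79391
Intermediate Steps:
U(X, A) = A + A² - 1597*X (U(X, A) = (-1597*X + A²) + A = (A² - 1597*X) + A = A + A² - 1597*X)
(1040680 + 4077296)/((5 + 318)² + U(-2135, 1712)) = (1040680 + 4077296)/((5 + 318)² + (1712 + 1712² - 1597*(-2135))) = 5117976/(323² + (1712 + 2930944 + 3409595)) = 5117976/(104329 + 6342251) = 5117976/6446580 = 5117976*(1/6446580) = 426498/537215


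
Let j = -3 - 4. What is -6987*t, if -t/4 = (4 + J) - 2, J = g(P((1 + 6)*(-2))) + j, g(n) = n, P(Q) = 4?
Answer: -27948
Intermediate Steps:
j = -7
J = -3 (J = 4 - 7 = -3)
t = 4 (t = -4*((4 - 3) - 2) = -4*(1 - 2) = -4*(-1) = 4)
-6987*t = -6987*4 = -27948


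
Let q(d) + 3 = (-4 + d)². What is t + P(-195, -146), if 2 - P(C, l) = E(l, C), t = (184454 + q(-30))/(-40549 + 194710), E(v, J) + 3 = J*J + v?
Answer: -648723123/17129 ≈ -37873.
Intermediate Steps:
q(d) = -3 + (-4 + d)²
E(v, J) = -3 + v + J² (E(v, J) = -3 + (J*J + v) = -3 + (J² + v) = -3 + (v + J²) = -3 + v + J²)
t = 20623/17129 (t = (184454 + (-3 + (-4 - 30)²))/(-40549 + 194710) = (184454 + (-3 + (-34)²))/154161 = (184454 + (-3 + 1156))*(1/154161) = (184454 + 1153)*(1/154161) = 185607*(1/154161) = 20623/17129 ≈ 1.2040)
P(C, l) = 5 - l - C² (P(C, l) = 2 - (-3 + l + C²) = 2 + (3 - l - C²) = 5 - l - C²)
t + P(-195, -146) = 20623/17129 + (5 - 1*(-146) - 1*(-195)²) = 20623/17129 + (5 + 146 - 1*38025) = 20623/17129 + (5 + 146 - 38025) = 20623/17129 - 37874 = -648723123/17129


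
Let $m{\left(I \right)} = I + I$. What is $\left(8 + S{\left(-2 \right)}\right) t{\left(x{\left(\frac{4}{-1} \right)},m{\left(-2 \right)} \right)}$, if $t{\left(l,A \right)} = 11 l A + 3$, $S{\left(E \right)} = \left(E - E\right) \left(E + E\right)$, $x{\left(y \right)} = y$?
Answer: $1432$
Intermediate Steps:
$m{\left(I \right)} = 2 I$
$S{\left(E \right)} = 0$ ($S{\left(E \right)} = 0 \cdot 2 E = 0$)
$t{\left(l,A \right)} = 3 + 11 A l$ ($t{\left(l,A \right)} = 11 A l + 3 = 3 + 11 A l$)
$\left(8 + S{\left(-2 \right)}\right) t{\left(x{\left(\frac{4}{-1} \right)},m{\left(-2 \right)} \right)} = \left(8 + 0\right) \left(3 + 11 \cdot 2 \left(-2\right) \frac{4}{-1}\right) = 8 \left(3 + 11 \left(-4\right) 4 \left(-1\right)\right) = 8 \left(3 + 11 \left(-4\right) \left(-4\right)\right) = 8 \left(3 + 176\right) = 8 \cdot 179 = 1432$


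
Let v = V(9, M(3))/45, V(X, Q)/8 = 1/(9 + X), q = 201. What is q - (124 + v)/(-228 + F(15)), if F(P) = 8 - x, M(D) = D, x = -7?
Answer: 17389489/86265 ≈ 201.58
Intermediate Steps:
V(X, Q) = 8/(9 + X)
F(P) = 15 (F(P) = 8 - 1*(-7) = 8 + 7 = 15)
v = 4/405 (v = (8/(9 + 9))/45 = (8/18)*(1/45) = (8*(1/18))*(1/45) = (4/9)*(1/45) = 4/405 ≈ 0.0098765)
q - (124 + v)/(-228 + F(15)) = 201 - (124 + 4/405)/(-228 + 15) = 201 - 50224/(405*(-213)) = 201 - 50224*(-1)/(405*213) = 201 - 1*(-50224/86265) = 201 + 50224/86265 = 17389489/86265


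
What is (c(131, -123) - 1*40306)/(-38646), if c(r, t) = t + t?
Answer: 20276/19323 ≈ 1.0493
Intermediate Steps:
c(r, t) = 2*t
(c(131, -123) - 1*40306)/(-38646) = (2*(-123) - 1*40306)/(-38646) = (-246 - 40306)*(-1/38646) = -40552*(-1/38646) = 20276/19323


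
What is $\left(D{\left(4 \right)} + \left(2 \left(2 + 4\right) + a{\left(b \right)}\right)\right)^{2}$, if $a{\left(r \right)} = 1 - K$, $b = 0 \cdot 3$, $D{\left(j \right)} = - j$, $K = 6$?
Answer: $9$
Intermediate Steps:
$b = 0$
$a{\left(r \right)} = -5$ ($a{\left(r \right)} = 1 - 6 = -5$)
$\left(D{\left(4 \right)} + \left(2 \left(2 + 4\right) + a{\left(b \right)}\right)\right)^{2} = \left(\left(-1\right) 4 - \left(5 - 2 \left(2 + 4\right)\right)\right)^{2} = \left(-4 + \left(2 \cdot 6 - 5\right)\right)^{2} = \left(-4 + \left(12 - 5\right)\right)^{2} = \left(-4 + 7\right)^{2} = 3^{2} = 9$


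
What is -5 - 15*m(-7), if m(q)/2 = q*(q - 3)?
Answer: -2105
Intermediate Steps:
m(q) = 2*q*(-3 + q) (m(q) = 2*(q*(q - 3)) = 2*(q*(-3 + q)) = 2*q*(-3 + q))
-5 - 15*m(-7) = -5 - 30*(-7)*(-3 - 7) = -5 - 30*(-7)*(-10) = -5 - 15*140 = -5 - 2100 = -2105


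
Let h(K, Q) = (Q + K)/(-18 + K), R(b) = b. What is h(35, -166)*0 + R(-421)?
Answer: -421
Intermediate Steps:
h(K, Q) = (K + Q)/(-18 + K)
h(35, -166)*0 + R(-421) = ((35 - 166)/(-18 + 35))*0 - 421 = (-131/17)*0 - 421 = ((1/17)*(-131))*0 - 421 = -131/17*0 - 421 = 0 - 421 = -421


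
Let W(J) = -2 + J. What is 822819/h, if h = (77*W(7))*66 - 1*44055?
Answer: -274273/6215 ≈ -44.131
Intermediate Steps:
h = -18645 (h = (77*(-2 + 7))*66 - 1*44055 = (77*5)*66 - 44055 = 385*66 - 44055 = 25410 - 44055 = -18645)
822819/h = 822819/(-18645) = 822819*(-1/18645) = -274273/6215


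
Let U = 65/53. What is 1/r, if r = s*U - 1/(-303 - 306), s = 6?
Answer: 32277/237563 ≈ 0.13587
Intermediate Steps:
U = 65/53 (U = 65*(1/53) = 65/53 ≈ 1.2264)
r = 237563/32277 (r = 6*(65/53) - 1/(-303 - 306) = 390/53 - 1/(-609) = 390/53 - 1*(-1/609) = 390/53 + 1/609 = 237563/32277 ≈ 7.3601)
1/r = 1/(237563/32277) = 32277/237563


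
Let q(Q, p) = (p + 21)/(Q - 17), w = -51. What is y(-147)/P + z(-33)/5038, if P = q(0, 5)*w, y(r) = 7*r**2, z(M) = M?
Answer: 5773185/2977 ≈ 1939.3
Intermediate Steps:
q(Q, p) = (21 + p)/(-17 + Q)
P = 78 (P = ((21 + 5)/(-17 + 0))*(-51) = (26/(-17))*(-51) = -1/17*26*(-51) = -26/17*(-51) = 78)
y(-147)/P + z(-33)/5038 = (7*(-147)**2)/78 - 33/5038 = (7*21609)*(1/78) - 33*1/5038 = 151263*(1/78) - 3/458 = 50421/26 - 3/458 = 5773185/2977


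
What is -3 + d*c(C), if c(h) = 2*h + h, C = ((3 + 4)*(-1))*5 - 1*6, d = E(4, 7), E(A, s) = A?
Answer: -495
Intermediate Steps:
d = 4
C = -41 (C = (7*(-1))*5 - 6 = -7*5 - 6 = -35 - 6 = -41)
c(h) = 3*h
-3 + d*c(C) = -3 + 4*(3*(-41)) = -3 + 4*(-123) = -3 - 492 = -495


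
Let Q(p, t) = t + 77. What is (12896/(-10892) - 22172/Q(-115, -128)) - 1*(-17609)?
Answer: 2505624589/138873 ≈ 18043.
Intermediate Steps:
Q(p, t) = 77 + t
(12896/(-10892) - 22172/Q(-115, -128)) - 1*(-17609) = (12896/(-10892) - 22172/(77 - 128)) - 1*(-17609) = (12896*(-1/10892) - 22172/(-51)) + 17609 = (-3224/2723 - 22172*(-1/51)) + 17609 = (-3224/2723 + 22172/51) + 17609 = 60209932/138873 + 17609 = 2505624589/138873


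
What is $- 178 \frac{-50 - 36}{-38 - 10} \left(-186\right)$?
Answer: $\frac{118637}{2} \approx 59319.0$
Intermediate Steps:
$- 178 \frac{-50 - 36}{-38 - 10} \left(-186\right) = - 178 \left(- \frac{86}{-48}\right) \left(-186\right) = - 178 \left(\left(-86\right) \left(- \frac{1}{48}\right)\right) \left(-186\right) = \left(-178\right) \frac{43}{24} \left(-186\right) = \left(- \frac{3827}{12}\right) \left(-186\right) = \frac{118637}{2}$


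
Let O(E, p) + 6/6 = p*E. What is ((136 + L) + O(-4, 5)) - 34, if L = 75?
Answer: 156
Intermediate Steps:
O(E, p) = -1 + E*p (O(E, p) = -1 + p*E = -1 + E*p)
((136 + L) + O(-4, 5)) - 34 = ((136 + 75) + (-1 - 4*5)) - 34 = (211 + (-1 - 20)) - 34 = (211 - 21) - 34 = 190 - 34 = 156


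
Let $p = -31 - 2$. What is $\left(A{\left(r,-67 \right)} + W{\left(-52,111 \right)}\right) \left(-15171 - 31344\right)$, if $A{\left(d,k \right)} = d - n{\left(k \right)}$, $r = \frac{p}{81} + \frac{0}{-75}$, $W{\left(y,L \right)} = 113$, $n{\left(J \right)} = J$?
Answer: $- \frac{75183745}{9} \approx -8.3538 \cdot 10^{6}$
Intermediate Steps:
$p = -33$
$r = - \frac{11}{27}$ ($r = - \frac{33}{81} + \frac{0}{-75} = \left(-33\right) \frac{1}{81} + 0 \left(- \frac{1}{75}\right) = - \frac{11}{27} + 0 = - \frac{11}{27} \approx -0.40741$)
$A{\left(d,k \right)} = d - k$
$\left(A{\left(r,-67 \right)} + W{\left(-52,111 \right)}\right) \left(-15171 - 31344\right) = \left(\left(- \frac{11}{27} - -67\right) + 113\right) \left(-15171 - 31344\right) = \left(\left(- \frac{11}{27} + 67\right) + 113\right) \left(-46515\right) = \left(\frac{1798}{27} + 113\right) \left(-46515\right) = \frac{4849}{27} \left(-46515\right) = - \frac{75183745}{9}$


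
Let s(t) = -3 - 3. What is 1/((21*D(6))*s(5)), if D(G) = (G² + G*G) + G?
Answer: -1/9828 ≈ -0.00010175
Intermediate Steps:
s(t) = -6
D(G) = G + 2*G² (D(G) = (G² + G²) + G = 2*G² + G = G + 2*G²)
1/((21*D(6))*s(5)) = 1/((21*(6*(1 + 2*6)))*(-6)) = 1/((21*(6*(1 + 12)))*(-6)) = 1/((21*(6*13))*(-6)) = 1/((21*78)*(-6)) = 1/(1638*(-6)) = 1/(-9828) = -1/9828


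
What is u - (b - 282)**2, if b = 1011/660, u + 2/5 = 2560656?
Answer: 120128470831/48400 ≈ 2.4820e+6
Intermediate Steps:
u = 12803278/5 (u = -2/5 + 2560656 = 12803278/5 ≈ 2.5607e+6)
b = 337/220 (b = 1011*(1/660) = 337/220 ≈ 1.5318)
u - (b - 282)**2 = 12803278/5 - (337/220 - 282)**2 = 12803278/5 - (-61703/220)**2 = 12803278/5 - 1*3807260209/48400 = 12803278/5 - 3807260209/48400 = 120128470831/48400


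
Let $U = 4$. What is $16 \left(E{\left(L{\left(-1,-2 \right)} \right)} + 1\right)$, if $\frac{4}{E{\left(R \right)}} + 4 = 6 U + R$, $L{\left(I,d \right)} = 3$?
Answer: $\frac{432}{23} \approx 18.783$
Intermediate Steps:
$E{\left(R \right)} = \frac{4}{20 + R}$ ($E{\left(R \right)} = \frac{4}{-4 + \left(6 \cdot 4 + R\right)} = \frac{4}{-4 + \left(24 + R\right)} = \frac{4}{20 + R}$)
$16 \left(E{\left(L{\left(-1,-2 \right)} \right)} + 1\right) = 16 \left(\frac{4}{20 + 3} + 1\right) = 16 \left(\frac{4}{23} + 1\right) = 16 \cdot \frac{27}{23} = \frac{432}{23}$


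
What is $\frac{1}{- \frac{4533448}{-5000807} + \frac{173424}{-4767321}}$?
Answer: $\frac{7946817409349}{6915047299880} \approx 1.1492$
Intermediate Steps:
$\frac{1}{- \frac{4533448}{-5000807} + \frac{173424}{-4767321}} = \frac{1}{\left(-4533448\right) \left(- \frac{1}{5000807}\right) + 173424 \left(- \frac{1}{4767321}\right)} = \frac{1}{\frac{4533448}{5000807} - \frac{57808}{1589107}} = \frac{1}{\frac{6915047299880}{7946817409349}} = \frac{7946817409349}{6915047299880}$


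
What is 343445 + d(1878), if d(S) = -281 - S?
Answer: 341286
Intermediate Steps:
343445 + d(1878) = 343445 + (-281 - 1*1878) = 343445 + (-281 - 1878) = 343445 - 2159 = 341286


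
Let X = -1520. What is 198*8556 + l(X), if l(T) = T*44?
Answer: 1627208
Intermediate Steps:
l(T) = 44*T
198*8556 + l(X) = 198*8556 + 44*(-1520) = 1694088 - 66880 = 1627208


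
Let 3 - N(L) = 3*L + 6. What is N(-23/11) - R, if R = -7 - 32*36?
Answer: 12785/11 ≈ 1162.3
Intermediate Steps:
N(L) = -3 - 3*L (N(L) = 3 - (3*L + 6) = 3 - (6 + 3*L) = 3 + (-6 - 3*L) = -3 - 3*L)
R = -1159 (R = -7 - 1152 = -1159)
N(-23/11) - R = (-3 - (-69)/11) - 1*(-1159) = (-3 - (-69)/11) + 1159 = (-3 - 3*(-23/11)) + 1159 = (-3 + 69/11) + 1159 = 36/11 + 1159 = 12785/11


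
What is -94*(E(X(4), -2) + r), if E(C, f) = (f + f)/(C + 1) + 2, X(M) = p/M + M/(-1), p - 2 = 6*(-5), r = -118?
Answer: 54332/5 ≈ 10866.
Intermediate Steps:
p = -28 (p = 2 + 6*(-5) = 2 - 30 = -28)
X(M) = -M - 28/M (X(M) = -28/M + M/(-1) = -28/M + M*(-1) = -28/M - M = -M - 28/M)
E(C, f) = 2 + 2*f/(1 + C) (E(C, f) = (2*f)/(1 + C) + 2 = 2*f/(1 + C) + 2 = 2 + 2*f/(1 + C))
-94*(E(X(4), -2) + r) = -94*(2*(1 + (-1*4 - 28/4) - 2)/(1 + (-1*4 - 28/4)) - 118) = -94*(2*(1 + (-4 - 28*¼) - 2)/(1 + (-4 - 28*¼)) - 118) = -94*(2*(1 + (-4 - 7) - 2)/(1 + (-4 - 7)) - 118) = -94*(2*(1 - 11 - 2)/(1 - 11) - 118) = -94*(2*(-12)/(-10) - 118) = -94*(2*(-⅒)*(-12) - 118) = -94*(12/5 - 118) = -94*(-578/5) = 54332/5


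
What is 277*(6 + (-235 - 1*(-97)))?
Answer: -36564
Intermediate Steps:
277*(6 + (-235 - 1*(-97))) = 277*(6 + (-235 + 97)) = 277*(6 - 138) = 277*(-132) = -36564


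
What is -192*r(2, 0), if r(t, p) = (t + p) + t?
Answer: -768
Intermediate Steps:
r(t, p) = p + 2*t (r(t, p) = (p + t) + t = p + 2*t)
-192*r(2, 0) = -192*(0 + 2*2) = -192*(0 + 4) = -192*4 = -768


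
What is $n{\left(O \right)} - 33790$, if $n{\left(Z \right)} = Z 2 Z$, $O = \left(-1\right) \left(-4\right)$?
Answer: $-33758$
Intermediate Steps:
$O = 4$
$n{\left(Z \right)} = 2 Z^{2}$ ($n{\left(Z \right)} = 2 Z Z = 2 Z^{2}$)
$n{\left(O \right)} - 33790 = 2 \cdot 4^{2} - 33790 = 2 \cdot 16 - 33790 = 32 - 33790 = -33758$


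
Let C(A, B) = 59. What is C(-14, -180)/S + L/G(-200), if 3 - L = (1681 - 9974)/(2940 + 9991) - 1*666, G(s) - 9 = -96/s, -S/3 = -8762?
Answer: 1896843135991/26852437014 ≈ 70.640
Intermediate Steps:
S = 26286 (S = -3*(-8762) = 26286)
G(s) = 9 - 96/s
L = 8659132/12931 (L = 3 - ((1681 - 9974)/(2940 + 9991) - 1*666) = 3 - (-8293/12931 - 666) = 3 - 1*(-8620339/12931) = 3 + 8620339/12931 = 8659132/12931 ≈ 669.64)
C(-14, -180)/S + L/G(-200) = 59/26286 + 8659132/(12931*(9 - 96/(-200))) = 59*(1/26286) + 8659132/(12931*(9 - 96*(-1/200))) = 59/26286 + 8659132/(12931*(9 + 12/25)) = 59/26286 + 8659132/(12931*(237/25)) = 59/26286 + (8659132/12931)*(25/237) = 59/26286 + 216478300/3064647 = 1896843135991/26852437014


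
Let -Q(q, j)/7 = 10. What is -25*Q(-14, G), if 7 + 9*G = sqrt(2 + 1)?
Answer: 1750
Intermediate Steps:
G = -7/9 + sqrt(3)/9 (G = -7/9 + sqrt(2 + 1)/9 = -7/9 + sqrt(3)/9 ≈ -0.58533)
Q(q, j) = -70 (Q(q, j) = -7*10 = -70)
-25*Q(-14, G) = -25*(-70) = 1750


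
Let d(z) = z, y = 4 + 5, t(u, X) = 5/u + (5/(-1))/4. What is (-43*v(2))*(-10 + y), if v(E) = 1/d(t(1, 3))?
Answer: 172/15 ≈ 11.467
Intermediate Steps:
t(u, X) = -5/4 + 5/u (t(u, X) = 5/u + (5*(-1))*(¼) = 5/u - 5*¼ = 5/u - 5/4 = -5/4 + 5/u)
y = 9
v(E) = 4/15 (v(E) = 1/(-5/4 + 5/1) = 1/(-5/4 + 5*1) = 1/(-5/4 + 5) = 1/(15/4) = 4/15)
(-43*v(2))*(-10 + y) = (-43*4/15)*(-10 + 9) = -172/15*(-1) = 172/15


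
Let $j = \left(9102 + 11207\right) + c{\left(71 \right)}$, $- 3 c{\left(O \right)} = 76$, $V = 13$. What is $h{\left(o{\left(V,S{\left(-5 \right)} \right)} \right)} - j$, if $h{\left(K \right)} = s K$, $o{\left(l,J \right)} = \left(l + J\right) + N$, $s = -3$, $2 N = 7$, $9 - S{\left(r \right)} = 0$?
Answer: $- \frac{122161}{6} \approx -20360.0$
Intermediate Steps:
$S{\left(r \right)} = 9$ ($S{\left(r \right)} = 9 - 0 = 9 + 0 = 9$)
$N = \frac{7}{2}$ ($N = \frac{1}{2} \cdot 7 = \frac{7}{2} \approx 3.5$)
$c{\left(O \right)} = - \frac{76}{3}$ ($c{\left(O \right)} = \left(- \frac{1}{3}\right) 76 = - \frac{76}{3}$)
$o{\left(l,J \right)} = \frac{7}{2} + J + l$ ($o{\left(l,J \right)} = \left(l + J\right) + \frac{7}{2} = \left(J + l\right) + \frac{7}{2} = \frac{7}{2} + J + l$)
$j = \frac{60851}{3}$ ($j = \left(9102 + 11207\right) - \frac{76}{3} = 20309 - \frac{76}{3} = \frac{60851}{3} \approx 20284.0$)
$h{\left(K \right)} = - 3 K$
$h{\left(o{\left(V,S{\left(-5 \right)} \right)} \right)} - j = - 3 \left(\frac{7}{2} + 9 + 13\right) - \frac{60851}{3} = \left(-3\right) \frac{51}{2} - \frac{60851}{3} = - \frac{153}{2} - \frac{60851}{3} = - \frac{122161}{6}$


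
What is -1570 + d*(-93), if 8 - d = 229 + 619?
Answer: 76550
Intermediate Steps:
d = -840 (d = 8 - (229 + 619) = 8 - 1*848 = 8 - 848 = -840)
-1570 + d*(-93) = -1570 - 840*(-93) = -1570 + 78120 = 76550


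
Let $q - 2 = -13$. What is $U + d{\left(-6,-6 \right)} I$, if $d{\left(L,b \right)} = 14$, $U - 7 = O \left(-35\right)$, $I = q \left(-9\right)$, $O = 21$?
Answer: $658$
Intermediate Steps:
$q = -11$ ($q = 2 - 13 = -11$)
$I = 99$ ($I = \left(-11\right) \left(-9\right) = 99$)
$U = -728$ ($U = 7 + 21 \left(-35\right) = 7 - 735 = -728$)
$U + d{\left(-6,-6 \right)} I = -728 + 14 \cdot 99 = -728 + 1386 = 658$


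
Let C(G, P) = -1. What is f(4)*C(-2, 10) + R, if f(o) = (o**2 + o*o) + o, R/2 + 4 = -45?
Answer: -134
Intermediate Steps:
R = -98 (R = -8 + 2*(-45) = -8 - 90 = -98)
f(o) = o + 2*o**2 (f(o) = (o**2 + o**2) + o = 2*o**2 + o = o + 2*o**2)
f(4)*C(-2, 10) + R = (4*(1 + 2*4))*(-1) - 98 = (4*(1 + 8))*(-1) - 98 = (4*9)*(-1) - 98 = 36*(-1) - 98 = -36 - 98 = -134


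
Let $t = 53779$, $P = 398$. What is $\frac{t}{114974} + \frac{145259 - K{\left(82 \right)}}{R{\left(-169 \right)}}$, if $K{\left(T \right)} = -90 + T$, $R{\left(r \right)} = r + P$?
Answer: $\frac{16714243449}{26329046} \approx 634.82$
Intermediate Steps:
$R{\left(r \right)} = 398 + r$ ($R{\left(r \right)} = r + 398 = 398 + r$)
$\frac{t}{114974} + \frac{145259 - K{\left(82 \right)}}{R{\left(-169 \right)}} = \frac{53779}{114974} + \frac{145259 - \left(-90 + 82\right)}{398 - 169} = 53779 \cdot \frac{1}{114974} + \frac{145259 - -8}{229} = \frac{53779}{114974} + \left(145259 + 8\right) \frac{1}{229} = \frac{53779}{114974} + 145267 \cdot \frac{1}{229} = \frac{53779}{114974} + \frac{145267}{229} = \frac{16714243449}{26329046}$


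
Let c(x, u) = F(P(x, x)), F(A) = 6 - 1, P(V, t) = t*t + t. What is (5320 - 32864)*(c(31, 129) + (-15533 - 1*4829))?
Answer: 560713208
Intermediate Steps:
P(V, t) = t + t² (P(V, t) = t² + t = t + t²)
F(A) = 5
c(x, u) = 5
(5320 - 32864)*(c(31, 129) + (-15533 - 1*4829)) = (5320 - 32864)*(5 + (-15533 - 1*4829)) = -27544*(5 + (-15533 - 4829)) = -27544*(5 - 20362) = -27544*(-20357) = 560713208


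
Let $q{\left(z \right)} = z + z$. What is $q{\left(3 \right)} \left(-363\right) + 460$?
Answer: $-1718$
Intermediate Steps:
$q{\left(z \right)} = 2 z$
$q{\left(3 \right)} \left(-363\right) + 460 = 2 \cdot 3 \left(-363\right) + 460 = 6 \left(-363\right) + 460 = -2178 + 460 = -1718$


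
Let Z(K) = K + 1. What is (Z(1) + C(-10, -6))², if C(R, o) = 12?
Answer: 196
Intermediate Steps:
Z(K) = 1 + K
(Z(1) + C(-10, -6))² = ((1 + 1) + 12)² = (2 + 12)² = 14² = 196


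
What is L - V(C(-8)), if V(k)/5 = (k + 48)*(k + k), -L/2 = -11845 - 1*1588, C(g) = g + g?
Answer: 31986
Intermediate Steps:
C(g) = 2*g
L = 26866 (L = -2*(-11845 - 1*1588) = -2*(-11845 - 1588) = -2*(-13433) = 26866)
V(k) = 10*k*(48 + k) (V(k) = 5*((k + 48)*(k + k)) = 5*((48 + k)*(2*k)) = 5*(2*k*(48 + k)) = 10*k*(48 + k))
L - V(C(-8)) = 26866 - 10*2*(-8)*(48 + 2*(-8)) = 26866 - 10*(-16)*(48 - 16) = 26866 - 10*(-16)*32 = 26866 - 1*(-5120) = 26866 + 5120 = 31986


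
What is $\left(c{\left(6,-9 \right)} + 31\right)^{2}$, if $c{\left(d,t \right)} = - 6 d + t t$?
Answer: $5776$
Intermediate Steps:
$c{\left(d,t \right)} = t^{2} - 6 d$ ($c{\left(d,t \right)} = - 6 d + t^{2} = t^{2} - 6 d$)
$\left(c{\left(6,-9 \right)} + 31\right)^{2} = \left(\left(\left(-9\right)^{2} - 36\right) + 31\right)^{2} = \left(\left(81 - 36\right) + 31\right)^{2} = \left(45 + 31\right)^{2} = 76^{2} = 5776$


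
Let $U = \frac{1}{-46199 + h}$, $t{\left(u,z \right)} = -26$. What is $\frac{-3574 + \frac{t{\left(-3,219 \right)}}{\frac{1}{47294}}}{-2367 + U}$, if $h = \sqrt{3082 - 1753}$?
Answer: $\frac{6230214465096860014}{11958078599031475} - \frac{1233218 \sqrt{1329}}{11958078599031475} \approx 521.0$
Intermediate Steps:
$h = \sqrt{1329} \approx 36.455$
$U = \frac{1}{-46199 + \sqrt{1329}} \approx -2.1663 \cdot 10^{-5}$
$\frac{-3574 + \frac{t{\left(-3,219 \right)}}{\frac{1}{47294}}}{-2367 + U} = \frac{-3574 - \frac{26}{\frac{1}{47294}}}{-2367 - \left(\frac{46199}{2134346272} + \frac{\sqrt{1329}}{2134346272}\right)} = \frac{-3574 - 26 \frac{1}{\frac{1}{47294}}}{- \frac{5051997672023}{2134346272} - \frac{\sqrt{1329}}{2134346272}} = \frac{-3574 - 1229644}{- \frac{5051997672023}{2134346272} - \frac{\sqrt{1329}}{2134346272}} = - \frac{1233218}{- \frac{5051997672023}{2134346272} - \frac{\sqrt{1329}}{2134346272}}$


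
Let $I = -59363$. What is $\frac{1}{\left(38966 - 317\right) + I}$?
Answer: $- \frac{1}{20714} \approx -4.8277 \cdot 10^{-5}$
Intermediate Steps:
$\frac{1}{\left(38966 - 317\right) + I} = \frac{1}{\left(38966 - 317\right) - 59363} = \frac{1}{38649 - 59363} = \frac{1}{-20714} = - \frac{1}{20714}$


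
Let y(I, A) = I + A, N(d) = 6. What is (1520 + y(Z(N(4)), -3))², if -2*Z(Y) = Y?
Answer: 2292196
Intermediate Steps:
Z(Y) = -Y/2
y(I, A) = A + I
(1520 + y(Z(N(4)), -3))² = (1520 + (-3 - ½*6))² = (1520 + (-3 - 3))² = (1520 - 6)² = 1514² = 2292196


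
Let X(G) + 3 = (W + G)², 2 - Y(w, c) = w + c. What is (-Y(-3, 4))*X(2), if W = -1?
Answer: 2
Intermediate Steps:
Y(w, c) = 2 - c - w (Y(w, c) = 2 - (w + c) = 2 - (c + w) = 2 + (-c - w) = 2 - c - w)
X(G) = -3 + (-1 + G)²
(-Y(-3, 4))*X(2) = (-(2 - 1*4 - 1*(-3)))*(-3 + (-1 + 2)²) = (-(2 - 4 + 3))*(-3 + 1²) = (-1*1)*(-3 + 1) = -1*(-2) = 2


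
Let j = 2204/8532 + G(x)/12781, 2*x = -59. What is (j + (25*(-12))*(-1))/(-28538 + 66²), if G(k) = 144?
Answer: -8185911383/659246612886 ≈ -0.012417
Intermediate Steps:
x = -59/2 (x = (½)*(-59) = -59/2 ≈ -29.500)
j = 7349483/27261873 (j = 2204/8532 + 144/12781 = 2204*(1/8532) + 144*(1/12781) = 551/2133 + 144/12781 = 7349483/27261873 ≈ 0.26959)
(j + (25*(-12))*(-1))/(-28538 + 66²) = (7349483/27261873 + (25*(-12))*(-1))/(-28538 + 66²) = (7349483/27261873 - 300*(-1))/(-28538 + 4356) = (7349483/27261873 + 300)/(-24182) = (8185911383/27261873)*(-1/24182) = -8185911383/659246612886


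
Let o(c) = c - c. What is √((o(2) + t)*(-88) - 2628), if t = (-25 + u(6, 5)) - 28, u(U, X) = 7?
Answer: 2*√355 ≈ 37.683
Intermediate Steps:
o(c) = 0
t = -46 (t = (-25 + 7) - 28 = -18 - 28 = -46)
√((o(2) + t)*(-88) - 2628) = √((0 - 46)*(-88) - 2628) = √(-46*(-88) - 2628) = √(4048 - 2628) = √1420 = 2*√355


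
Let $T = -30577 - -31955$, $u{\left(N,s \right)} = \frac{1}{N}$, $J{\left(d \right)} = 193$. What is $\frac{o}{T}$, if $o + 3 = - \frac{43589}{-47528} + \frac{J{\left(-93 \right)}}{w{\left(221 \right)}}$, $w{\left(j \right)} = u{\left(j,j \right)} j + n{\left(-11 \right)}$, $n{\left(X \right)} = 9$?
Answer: $\frac{314729}{25189840} \approx 0.012494$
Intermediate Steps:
$T = 1378$ ($T = -30577 + 31955 = 1378$)
$w{\left(j \right)} = 10$ ($w{\left(j \right)} = \frac{j}{j} + 9 = 1 + 9 = 10$)
$o = \frac{314729}{18280}$ ($o = -3 + \left(- \frac{43589}{-47528} + \frac{193}{10}\right) = -3 + \left(\left(-43589\right) \left(- \frac{1}{47528}\right) + 193 \cdot \frac{1}{10}\right) = -3 + \left(\frac{3353}{3656} + \frac{193}{10}\right) = -3 + \frac{369569}{18280} = \frac{314729}{18280} \approx 17.217$)
$\frac{o}{T} = \frac{314729}{18280 \cdot 1378} = \frac{314729}{18280} \cdot \frac{1}{1378} = \frac{314729}{25189840}$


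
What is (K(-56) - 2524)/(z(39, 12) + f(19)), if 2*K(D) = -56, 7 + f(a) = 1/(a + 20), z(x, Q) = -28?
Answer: 2262/31 ≈ 72.968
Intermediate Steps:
f(a) = -7 + 1/(20 + a) (f(a) = -7 + 1/(a + 20) = -7 + 1/(20 + a))
K(D) = -28 (K(D) = (1/2)*(-56) = -28)
(K(-56) - 2524)/(z(39, 12) + f(19)) = (-28 - 2524)/(-28 + (-139 - 7*19)/(20 + 19)) = -2552/(-28 + (-139 - 133)/39) = -2552/(-28 + (1/39)*(-272)) = -2552/(-28 - 272/39) = -2552/(-1364/39) = -2552*(-39/1364) = 2262/31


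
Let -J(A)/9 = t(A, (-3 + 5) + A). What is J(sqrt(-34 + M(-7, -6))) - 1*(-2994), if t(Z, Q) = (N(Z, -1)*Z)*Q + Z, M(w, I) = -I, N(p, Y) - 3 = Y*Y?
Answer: 4002 - 162*I*sqrt(7) ≈ 4002.0 - 428.61*I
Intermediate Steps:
N(p, Y) = 3 + Y**2 (N(p, Y) = 3 + Y*Y = 3 + Y**2)
t(Z, Q) = Z + 4*Q*Z (t(Z, Q) = ((3 + (-1)**2)*Z)*Q + Z = ((3 + 1)*Z)*Q + Z = (4*Z)*Q + Z = 4*Q*Z + Z = Z + 4*Q*Z)
J(A) = -9*A*(9 + 4*A) (J(A) = -9*A*(1 + 4*((-3 + 5) + A)) = -9*A*(1 + 4*(2 + A)) = -9*A*(1 + (8 + 4*A)) = -9*A*(9 + 4*A))
J(sqrt(-34 + M(-7, -6))) - 1*(-2994) = -9*sqrt(-34 - 1*(-6))*(9 + 4*sqrt(-34 - 1*(-6))) - 1*(-2994) = -9*sqrt(-34 + 6)*(9 + 4*sqrt(-34 + 6)) + 2994 = -9*sqrt(-28)*(9 + 4*sqrt(-28)) + 2994 = -9*2*I*sqrt(7)*(9 + 4*(2*I*sqrt(7))) + 2994 = -9*2*I*sqrt(7)*(9 + 8*I*sqrt(7)) + 2994 = -18*I*sqrt(7)*(9 + 8*I*sqrt(7)) + 2994 = 2994 - 18*I*sqrt(7)*(9 + 8*I*sqrt(7))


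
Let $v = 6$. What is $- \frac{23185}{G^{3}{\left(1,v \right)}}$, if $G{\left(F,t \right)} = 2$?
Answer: $- \frac{23185}{8} \approx -2898.1$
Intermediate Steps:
$- \frac{23185}{G^{3}{\left(1,v \right)}} = - \frac{23185}{2^{3}} = - \frac{23185}{8}$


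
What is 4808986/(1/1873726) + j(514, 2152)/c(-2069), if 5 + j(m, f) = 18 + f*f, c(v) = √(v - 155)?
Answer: 9010722101836 - 4631117*I*√139/556 ≈ 9.0107e+12 - 98202.0*I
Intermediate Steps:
c(v) = √(-155 + v)
j(m, f) = 13 + f² (j(m, f) = -5 + (18 + f*f) = -5 + (18 + f²) = 13 + f²)
4808986/(1/1873726) + j(514, 2152)/c(-2069) = 4808986/(1/1873726) + (13 + 2152²)/(√(-155 - 2069)) = 4808986/(1/1873726) + (13 + 4631104)/(√(-2224)) = 4808986*1873726 + 4631117/((4*I*√139)) = 9010722101836 + 4631117*(-I*√139/556) = 9010722101836 - 4631117*I*√139/556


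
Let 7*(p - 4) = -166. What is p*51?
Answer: -7038/7 ≈ -1005.4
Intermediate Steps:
p = -138/7 (p = 4 + (⅐)*(-166) = 4 - 166/7 = -138/7 ≈ -19.714)
p*51 = -138/7*51 = -7038/7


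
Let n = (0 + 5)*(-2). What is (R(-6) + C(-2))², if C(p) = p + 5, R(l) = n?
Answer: 49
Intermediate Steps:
n = -10 (n = 5*(-2) = -10)
R(l) = -10
C(p) = 5 + p
(R(-6) + C(-2))² = (-10 + (5 - 2))² = (-10 + 3)² = (-7)² = 49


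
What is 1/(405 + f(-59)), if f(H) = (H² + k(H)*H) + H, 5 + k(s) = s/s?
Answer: 1/4063 ≈ 0.00024612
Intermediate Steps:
k(s) = -4 (k(s) = -5 + s/s = -5 + 1 = -4)
f(H) = H² - 3*H (f(H) = (H² - 4*H) + H = H² - 3*H)
1/(405 + f(-59)) = 1/(405 - 59*(-3 - 59)) = 1/(405 - 59*(-62)) = 1/(405 + 3658) = 1/4063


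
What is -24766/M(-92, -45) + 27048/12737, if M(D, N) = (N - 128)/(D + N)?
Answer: -43211222950/2203501 ≈ -19610.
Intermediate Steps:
M(D, N) = (-128 + N)/(D + N)
-24766/M(-92, -45) + 27048/12737 = -24766*(-92 - 45)/(-128 - 45) + 27048/12737 = -24766/(-173/(-137)) + 27048*(1/12737) = -24766/((-1/137*(-173))) + 27048/12737 = -24766/173/137 + 27048/12737 = -24766*137/173 + 27048/12737 = -3392942/173 + 27048/12737 = -43211222950/2203501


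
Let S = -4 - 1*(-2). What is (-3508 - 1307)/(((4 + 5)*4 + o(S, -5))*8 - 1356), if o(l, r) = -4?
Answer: 963/220 ≈ 4.3773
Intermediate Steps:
S = -2 (S = -4 + 2 = -2)
(-3508 - 1307)/(((4 + 5)*4 + o(S, -5))*8 - 1356) = (-3508 - 1307)/(((4 + 5)*4 - 4)*8 - 1356) = -4815/((9*4 - 4)*8 - 1356) = -4815/((36 - 4)*8 - 1356) = -4815/(32*8 - 1356) = -4815/(256 - 1356) = -4815/(-1100) = -4815*(-1/1100) = 963/220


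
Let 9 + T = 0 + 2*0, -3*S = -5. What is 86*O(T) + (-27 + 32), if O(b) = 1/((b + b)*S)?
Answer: 32/15 ≈ 2.1333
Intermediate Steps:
S = 5/3 (S = -⅓*(-5) = 5/3 ≈ 1.6667)
T = -9 (T = -9 + (0 + 2*0) = -9 + (0 + 0) = -9 + 0 = -9)
O(b) = 3/(10*b) (O(b) = 1/((b + b)*(5/3)) = (⅗)/(2*b) = (1/(2*b))*(⅗) = 3/(10*b))
86*O(T) + (-27 + 32) = 86*((3/10)/(-9)) + (-27 + 32) = 86*((3/10)*(-⅑)) + 5 = 86*(-1/30) + 5 = -43/15 + 5 = 32/15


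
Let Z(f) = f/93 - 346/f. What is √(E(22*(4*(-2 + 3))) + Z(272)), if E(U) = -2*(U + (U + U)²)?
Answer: I*√2484617517642/6324 ≈ 249.25*I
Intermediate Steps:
E(U) = -8*U² - 2*U (E(U) = -2*(U + (2*U)²) = -2*(U + 4*U²) = -8*U² - 2*U)
Z(f) = -346/f + f/93 (Z(f) = f*(1/93) - 346/f = f/93 - 346/f = -346/f + f/93)
√(E(22*(4*(-2 + 3))) + Z(272)) = √(-2*22*(4*(-2 + 3))*(1 + 4*(22*(4*(-2 + 3)))) + (-346/272 + (1/93)*272)) = √(-2*22*(4*1)*(1 + 4*(22*(4*1))) + (-346*1/272 + 272/93)) = √(-2*22*4*(1 + 4*(22*4)) + (-173/136 + 272/93)) = √(-2*88*(1 + 4*88) + 20903/12648) = √(-2*88*(1 + 352) + 20903/12648) = √(-2*88*353 + 20903/12648) = √(-62128 + 20903/12648) = √(-785774041/12648) = I*√2484617517642/6324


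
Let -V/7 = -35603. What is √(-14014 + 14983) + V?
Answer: 249221 + √969 ≈ 2.4925e+5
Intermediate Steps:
V = 249221 (V = -7*(-35603) = 249221)
√(-14014 + 14983) + V = √(-14014 + 14983) + 249221 = √969 + 249221 = 249221 + √969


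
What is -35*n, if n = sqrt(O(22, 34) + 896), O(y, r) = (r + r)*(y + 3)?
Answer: -70*sqrt(649) ≈ -1783.3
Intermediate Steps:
O(y, r) = 2*r*(3 + y) (O(y, r) = (2*r)*(3 + y) = 2*r*(3 + y))
n = 2*sqrt(649) (n = sqrt(2*34*(3 + 22) + 896) = sqrt(2*34*25 + 896) = sqrt(1700 + 896) = sqrt(2596) = 2*sqrt(649) ≈ 50.951)
-35*n = -70*sqrt(649)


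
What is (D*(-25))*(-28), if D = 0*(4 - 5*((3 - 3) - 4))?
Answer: 0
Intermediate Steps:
D = 0 (D = 0*(4 - 5*(0 - 4)) = 0*(4 - 5*(-4)) = 0*(4 + 20) = 0*24 = 0)
(D*(-25))*(-28) = (0*(-25))*(-28) = 0*(-28) = 0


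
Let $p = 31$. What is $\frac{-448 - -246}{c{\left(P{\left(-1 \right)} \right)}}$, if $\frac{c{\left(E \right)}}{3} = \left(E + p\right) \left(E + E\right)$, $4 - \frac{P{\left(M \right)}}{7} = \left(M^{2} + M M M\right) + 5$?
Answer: $\frac{101}{504} \approx 0.2004$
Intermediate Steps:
$P{\left(M \right)} = -7 - 7 M^{2} - 7 M^{3}$ ($P{\left(M \right)} = 28 - 7 \left(\left(M^{2} + M M M\right) + 5\right) = 28 - 7 \left(\left(M^{2} + M^{2} M\right) + 5\right) = 28 - 7 \left(\left(M^{2} + M^{3}\right) + 5\right) = 28 - 7 \left(5 + M^{2} + M^{3}\right) = 28 - \left(35 + 7 M^{2} + 7 M^{3}\right) = -7 - 7 M^{2} - 7 M^{3}$)
$c{\left(E \right)} = 6 E \left(31 + E\right)$ ($c{\left(E \right)} = 3 \left(E + 31\right) \left(E + E\right) = 3 \left(31 + E\right) 2 E = 3 \cdot 2 E \left(31 + E\right) = 6 E \left(31 + E\right)$)
$\frac{-448 - -246}{c{\left(P{\left(-1 \right)} \right)}} = \frac{-448 - -246}{6 \left(-7 - 7 \left(-1\right)^{2} - 7 \left(-1\right)^{3}\right) \left(31 - \left(7 - 7 + 7\right)\right)} = \frac{-448 + 246}{6 \left(-7 - 7 - -7\right) \left(31 - 7\right)} = - \frac{202}{6 \left(-7 - 7 + 7\right) \left(31 - 7\right)} = - \frac{202}{6 \left(-7\right) \left(31 - 7\right)} = - \frac{202}{6 \left(-7\right) 24} = - \frac{202}{-1008} = \left(-202\right) \left(- \frac{1}{1008}\right) = \frac{101}{504}$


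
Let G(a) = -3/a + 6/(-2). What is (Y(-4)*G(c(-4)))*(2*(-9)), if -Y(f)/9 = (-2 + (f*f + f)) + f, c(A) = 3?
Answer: -3888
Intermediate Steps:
Y(f) = 18 - 18*f - 9*f² (Y(f) = -9*((-2 + (f*f + f)) + f) = -9*((-2 + (f² + f)) + f) = -9*((-2 + (f + f²)) + f) = -9*((-2 + f + f²) + f) = -9*(-2 + f² + 2*f) = 18 - 18*f - 9*f²)
G(a) = -3 - 3/a (G(a) = -3/a + 6*(-½) = -3/a - 3 = -3 - 3/a)
(Y(-4)*G(c(-4)))*(2*(-9)) = ((18 - 18*(-4) - 9*(-4)²)*(-3 - 3/3))*(2*(-9)) = ((18 + 72 - 9*16)*(-3 - 3*⅓))*(-18) = ((18 + 72 - 144)*(-3 - 1))*(-18) = -54*(-4)*(-18) = 216*(-18) = -3888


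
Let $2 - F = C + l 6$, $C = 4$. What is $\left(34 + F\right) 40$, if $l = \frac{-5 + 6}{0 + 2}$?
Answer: $1160$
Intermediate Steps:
$l = \frac{1}{2}$ ($l = 1 \cdot \frac{1}{2} = \frac{1}{2} \approx 0.5$)
$F = -5$ ($F = 2 - \left(4 + \frac{1}{2} \cdot 6\right) = 2 - \left(4 + 3\right) = 2 - 7 = -5$)
$\left(34 + F\right) 40 = \left(34 - 5\right) 40 = 29 \cdot 40 = 1160$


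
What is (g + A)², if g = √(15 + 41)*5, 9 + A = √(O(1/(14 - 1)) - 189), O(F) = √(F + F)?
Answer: (-117 + 130*√14 + √13*√(-2457 + √26))²/169 ≈ 618.89 + 780.52*I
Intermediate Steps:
O(F) = √2*√F (O(F) = √(2*F) = √2*√F)
A = -9 + √(-189 + √26/13) (A = -9 + √(√2*√(1/(14 - 1)) - 189) = -9 + √(√2*√(1/13) - 189) = -9 + √(√2*(√13/13) - 189) = -9 + √(√26/13 - 189) = -9 + √(-189 + √26/13) ≈ -9.0 + 13.733*I)
g = 10*√14 (g = √56*5 = (2*√14)*5 = 10*√14 ≈ 37.417)
(g + A)² = (10*√14 + (-9 + I*√(31941 - 13*√26)/13))² = (-9 + 10*√14 + I*√(31941 - 13*√26)/13)²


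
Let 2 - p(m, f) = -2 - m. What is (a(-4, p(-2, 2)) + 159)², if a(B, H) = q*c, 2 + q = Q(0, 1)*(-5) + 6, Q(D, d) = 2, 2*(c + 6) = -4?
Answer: 42849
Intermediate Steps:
c = -8 (c = -6 + (½)*(-4) = -6 - 2 = -8)
p(m, f) = 4 + m (p(m, f) = 2 - (-2 - m) = 2 + (2 + m) = 4 + m)
q = -6 (q = -2 + (2*(-5) + 6) = -2 + (-10 + 6) = -2 - 4 = -6)
a(B, H) = 48 (a(B, H) = -6*(-8) = 48)
(a(-4, p(-2, 2)) + 159)² = (48 + 159)² = 207² = 42849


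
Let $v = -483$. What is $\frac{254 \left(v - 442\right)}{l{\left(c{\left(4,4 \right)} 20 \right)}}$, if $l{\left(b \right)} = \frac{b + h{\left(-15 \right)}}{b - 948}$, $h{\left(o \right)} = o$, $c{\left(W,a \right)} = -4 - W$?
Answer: $- \frac{10412984}{7} \approx -1.4876 \cdot 10^{6}$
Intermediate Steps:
$l{\left(b \right)} = \frac{-15 + b}{-948 + b}$ ($l{\left(b \right)} = \frac{b - 15}{b - 948} = \frac{-15 + b}{-948 + b}$)
$\frac{254 \left(v - 442\right)}{l{\left(c{\left(4,4 \right)} 20 \right)}} = \frac{254 \left(-483 - 442\right)}{\frac{1}{-948 + \left(-4 - 4\right) 20} \left(-15 + \left(-4 - 4\right) 20\right)} = \frac{254 \left(-925\right)}{\frac{1}{-948 + \left(-4 - 4\right) 20} \left(-15 + \left(-4 - 4\right) 20\right)} = - \frac{234950}{\frac{1}{-948 - 160} \left(-15 - 160\right)} = - \frac{234950}{\frac{1}{-1108} \left(-175\right)} = - \frac{234950}{\left(- \frac{1}{1108}\right) \left(-175\right)} = - \frac{234950}{\frac{175}{1108}} = \left(-234950\right) \frac{1108}{175} = - \frac{10412984}{7}$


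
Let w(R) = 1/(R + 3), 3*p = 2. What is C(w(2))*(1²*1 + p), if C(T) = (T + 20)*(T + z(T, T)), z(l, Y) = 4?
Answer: 707/5 ≈ 141.40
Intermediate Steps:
p = ⅔ (p = (⅓)*2 = ⅔ ≈ 0.66667)
w(R) = 1/(3 + R)
C(T) = (4 + T)*(20 + T) (C(T) = (T + 20)*(T + 4) = (20 + T)*(4 + T) = (4 + T)*(20 + T))
C(w(2))*(1²*1 + p) = (80 + (1/(3 + 2))² + 24/(3 + 2))*(1²*1 + ⅔) = (80 + (1/5)² + 24/5)*(1*1 + ⅔) = (80 + (⅕)² + 24*(⅕))*(1 + ⅔) = (80 + 1/25 + 24/5)*(5/3) = (2121/25)*(5/3) = 707/5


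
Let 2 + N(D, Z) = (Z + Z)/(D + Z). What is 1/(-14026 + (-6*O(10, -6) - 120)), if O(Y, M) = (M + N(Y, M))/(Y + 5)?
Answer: -5/70708 ≈ -7.0713e-5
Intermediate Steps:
N(D, Z) = -2 + 2*Z/(D + Z) (N(D, Z) = -2 + (Z + Z)/(D + Z) = -2 + (2*Z)/(D + Z) = -2 + 2*Z/(D + Z))
O(Y, M) = (M - 2*Y/(M + Y))/(5 + Y) (O(Y, M) = (M - 2*Y/(Y + M))/(Y + 5) = (M - 2*Y/(M + Y))/(5 + Y))
1/(-14026 + (-6*O(10, -6) - 120)) = 1/(-14026 + (-6*(-2*10 - 6*(-6 + 10))/((5 + 10)*(-6 + 10)) - 120)) = 1/(-14026 + (-6*(-20 - 6*4)/(15*4) - 120)) = 1/(-14026 + (-2*(-20 - 24)/(5*4) - 120)) = 1/(-14026 + (-2*(-44)/(5*4) - 120)) = 1/(-14026 + (-6*(-11/15) - 120)) = 1/(-14026 + (22/5 - 120)) = 1/(-14026 - 578/5) = 1/(-70708/5) = -5/70708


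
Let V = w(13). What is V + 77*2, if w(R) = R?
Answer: 167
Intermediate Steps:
V = 13
V + 77*2 = 13 + 77*2 = 13 + 154 = 167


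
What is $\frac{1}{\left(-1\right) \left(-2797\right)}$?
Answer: $\frac{1}{2797} \approx 0.00035753$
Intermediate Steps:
$\frac{1}{\left(-1\right) \left(-2797\right)} = \frac{1}{2797}$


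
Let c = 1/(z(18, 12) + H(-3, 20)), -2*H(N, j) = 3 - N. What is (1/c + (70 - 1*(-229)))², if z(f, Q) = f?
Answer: 98596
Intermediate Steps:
H(N, j) = -3/2 + N/2 (H(N, j) = -(3 - N)/2 = -3/2 + N/2)
c = 1/15 (c = 1/(18 + (-3/2 + (½)*(-3))) = 1/(18 + (-3/2 - 3/2)) = 1/(18 - 3) = 1/15 ≈ 0.066667)
(1/c + (70 - 1*(-229)))² = (1/(1/15) + (70 - 1*(-229)))² = (15 + (70 + 229))² = (15 + 299)² = 314² = 98596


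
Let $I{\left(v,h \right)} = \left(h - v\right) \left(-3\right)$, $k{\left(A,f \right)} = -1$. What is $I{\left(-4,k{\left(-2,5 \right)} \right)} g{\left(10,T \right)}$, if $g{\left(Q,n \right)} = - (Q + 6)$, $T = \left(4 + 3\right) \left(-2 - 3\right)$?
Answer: $144$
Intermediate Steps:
$I{\left(v,h \right)} = - 3 h + 3 v$
$T = -35$ ($T = 7 \left(-5\right) = -35$)
$g{\left(Q,n \right)} = -6 - Q$ ($g{\left(Q,n \right)} = - (6 + Q) = -6 - Q$)
$I{\left(-4,k{\left(-2,5 \right)} \right)} g{\left(10,T \right)} = \left(\left(-3\right) \left(-1\right) + 3 \left(-4\right)\right) \left(-6 - 10\right) = \left(3 - 12\right) \left(-6 - 10\right) = \left(-9\right) \left(-16\right) = 144$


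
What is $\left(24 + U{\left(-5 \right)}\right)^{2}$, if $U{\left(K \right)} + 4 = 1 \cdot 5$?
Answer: $625$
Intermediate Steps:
$U{\left(K \right)} = 1$ ($U{\left(K \right)} = -4 + 1 \cdot 5 = -4 + 5 = 1$)
$\left(24 + U{\left(-5 \right)}\right)^{2} = \left(24 + 1\right)^{2} = 25^{2} = 625$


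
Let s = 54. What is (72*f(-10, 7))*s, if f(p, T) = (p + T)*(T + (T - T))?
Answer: -81648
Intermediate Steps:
f(p, T) = T*(T + p) (f(p, T) = (T + p)*(T + 0) = (T + p)*T = T*(T + p))
(72*f(-10, 7))*s = (72*(7*(7 - 10)))*54 = (72*(7*(-3)))*54 = (72*(-21))*54 = -1512*54 = -81648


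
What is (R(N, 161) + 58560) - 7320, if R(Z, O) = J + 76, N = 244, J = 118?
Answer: 51434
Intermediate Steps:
R(Z, O) = 194 (R(Z, O) = 118 + 76 = 194)
(R(N, 161) + 58560) - 7320 = (194 + 58560) - 7320 = 58754 - 7320 = 51434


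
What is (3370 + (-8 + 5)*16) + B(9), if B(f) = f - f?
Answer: 3322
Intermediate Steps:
B(f) = 0
(3370 + (-8 + 5)*16) + B(9) = (3370 + (-8 + 5)*16) + 0 = (3370 - 3*16) + 0 = (3370 - 48) + 0 = 3322 + 0 = 3322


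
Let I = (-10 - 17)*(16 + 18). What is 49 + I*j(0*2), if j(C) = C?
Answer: 49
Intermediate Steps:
I = -918 (I = -27*34 = -918)
49 + I*j(0*2) = 49 - 0*2 = 49 - 918*0 = 49 + 0 = 49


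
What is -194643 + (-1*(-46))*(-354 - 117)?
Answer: -216309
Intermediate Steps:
-194643 + (-1*(-46))*(-354 - 117) = -194643 + 46*(-471) = -194643 - 21666 = -216309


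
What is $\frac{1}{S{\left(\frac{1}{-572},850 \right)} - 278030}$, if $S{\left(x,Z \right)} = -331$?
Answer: $- \frac{1}{278361} \approx -3.5925 \cdot 10^{-6}$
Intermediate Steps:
$\frac{1}{S{\left(\frac{1}{-572},850 \right)} - 278030} = \frac{1}{-331 - 278030} = \frac{1}{-278361} = - \frac{1}{278361}$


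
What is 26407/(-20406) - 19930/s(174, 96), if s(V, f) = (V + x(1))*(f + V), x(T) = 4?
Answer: -13965100/8172603 ≈ -1.7088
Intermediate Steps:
s(V, f) = (4 + V)*(V + f) (s(V, f) = (V + 4)*(f + V) = (4 + V)*(V + f))
26407/(-20406) - 19930/s(174, 96) = 26407/(-20406) - 19930/(174² + 4*174 + 4*96 + 174*96) = 26407*(-1/20406) - 19930/(30276 + 696 + 384 + 16704) = -26407/20406 - 19930/48060 = -26407/20406 - 19930*1/48060 = -26407/20406 - 1993/4806 = -13965100/8172603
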